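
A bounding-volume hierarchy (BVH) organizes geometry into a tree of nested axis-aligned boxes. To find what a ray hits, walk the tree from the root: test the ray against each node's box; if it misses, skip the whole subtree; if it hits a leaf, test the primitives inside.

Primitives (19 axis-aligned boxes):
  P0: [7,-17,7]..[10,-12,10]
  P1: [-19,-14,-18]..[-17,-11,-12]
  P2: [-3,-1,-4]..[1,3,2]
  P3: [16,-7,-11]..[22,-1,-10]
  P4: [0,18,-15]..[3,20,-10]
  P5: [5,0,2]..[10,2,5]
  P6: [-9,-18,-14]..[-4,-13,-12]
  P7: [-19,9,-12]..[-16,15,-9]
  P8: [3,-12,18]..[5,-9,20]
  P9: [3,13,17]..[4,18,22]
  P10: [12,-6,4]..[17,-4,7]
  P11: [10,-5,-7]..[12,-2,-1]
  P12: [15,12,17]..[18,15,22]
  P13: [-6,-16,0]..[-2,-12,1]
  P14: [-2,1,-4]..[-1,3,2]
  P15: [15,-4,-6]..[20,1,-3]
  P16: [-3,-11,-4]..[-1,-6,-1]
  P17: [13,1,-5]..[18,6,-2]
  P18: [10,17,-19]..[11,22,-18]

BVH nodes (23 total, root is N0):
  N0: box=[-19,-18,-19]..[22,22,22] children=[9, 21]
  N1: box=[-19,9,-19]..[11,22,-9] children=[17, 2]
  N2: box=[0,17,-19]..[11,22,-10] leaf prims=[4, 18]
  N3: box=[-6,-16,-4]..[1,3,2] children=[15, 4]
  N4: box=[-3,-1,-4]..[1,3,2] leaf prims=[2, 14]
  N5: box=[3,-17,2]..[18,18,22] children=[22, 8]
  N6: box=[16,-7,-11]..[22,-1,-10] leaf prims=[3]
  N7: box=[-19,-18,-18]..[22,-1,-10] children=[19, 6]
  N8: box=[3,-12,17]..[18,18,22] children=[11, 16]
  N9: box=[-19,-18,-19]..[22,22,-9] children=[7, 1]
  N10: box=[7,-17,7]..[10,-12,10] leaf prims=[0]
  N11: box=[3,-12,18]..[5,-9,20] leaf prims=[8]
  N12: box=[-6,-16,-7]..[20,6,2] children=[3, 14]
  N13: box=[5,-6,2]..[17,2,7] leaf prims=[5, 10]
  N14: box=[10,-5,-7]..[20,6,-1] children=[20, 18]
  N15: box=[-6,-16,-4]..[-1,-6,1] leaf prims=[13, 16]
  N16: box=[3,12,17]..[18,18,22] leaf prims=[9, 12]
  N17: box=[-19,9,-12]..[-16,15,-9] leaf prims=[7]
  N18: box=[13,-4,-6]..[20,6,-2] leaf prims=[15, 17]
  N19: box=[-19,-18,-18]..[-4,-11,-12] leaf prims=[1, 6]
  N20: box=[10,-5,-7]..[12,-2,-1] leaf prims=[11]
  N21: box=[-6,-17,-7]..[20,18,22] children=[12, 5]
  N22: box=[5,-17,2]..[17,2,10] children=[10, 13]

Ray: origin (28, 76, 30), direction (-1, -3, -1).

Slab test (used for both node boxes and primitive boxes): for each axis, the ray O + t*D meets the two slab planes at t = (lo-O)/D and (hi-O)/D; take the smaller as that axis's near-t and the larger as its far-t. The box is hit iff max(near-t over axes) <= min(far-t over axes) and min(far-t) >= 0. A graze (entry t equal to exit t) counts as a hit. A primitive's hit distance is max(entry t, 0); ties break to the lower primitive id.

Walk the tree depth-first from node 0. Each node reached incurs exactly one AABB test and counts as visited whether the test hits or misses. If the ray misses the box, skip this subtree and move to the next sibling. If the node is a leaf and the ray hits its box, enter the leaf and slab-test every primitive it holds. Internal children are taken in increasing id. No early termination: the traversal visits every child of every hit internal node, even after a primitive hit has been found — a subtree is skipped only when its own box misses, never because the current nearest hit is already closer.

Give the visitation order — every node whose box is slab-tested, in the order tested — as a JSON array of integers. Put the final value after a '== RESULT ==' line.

Walk:
N0 x:[6,47] y:[18,94/3] z:[8,49] -> hit [18,94/3], descend [9, 21]
  N9 x:[6,47] y:[18,94/3] z:[39,49] -> miss, prune
  N21 x:[8,34] y:[58/3,31] z:[8,37] -> hit [58/3,31], descend [5, 12]
    N5 x:[10,25] y:[58/3,31] z:[8,28] -> hit [58/3,25], descend [8, 22]
      N8 x:[10,25] y:[58/3,88/3] z:[8,13] -> miss, prune
      N22 x:[11,23] y:[74/3,31] z:[20,28] -> miss, prune
    N12 x:[8,34] y:[70/3,92/3] z:[28,37] -> hit [28,92/3], descend [3, 14]
      N3 x:[27,34] y:[73/3,92/3] z:[28,34] -> hit [28,92/3], descend [4, 15]
        N4 x:[27,31] y:[73/3,77/3] z:[28,34] -> miss, prune
        N15 x:[29,34] y:[82/3,92/3] z:[29,34] -> hit [29,92/3] leaf, test {P13@t=30, P16(miss)}
      N14 x:[8,18] y:[70/3,27] z:[31,37] -> miss, prune

Visited [0, 9, 21, 5, 8, 22, 12, 3, 4, 15, 14]. Tests: 11 box, 1 leaf. Nearest: P13.

== RESULT ==
[0, 9, 21, 5, 8, 22, 12, 3, 4, 15, 14]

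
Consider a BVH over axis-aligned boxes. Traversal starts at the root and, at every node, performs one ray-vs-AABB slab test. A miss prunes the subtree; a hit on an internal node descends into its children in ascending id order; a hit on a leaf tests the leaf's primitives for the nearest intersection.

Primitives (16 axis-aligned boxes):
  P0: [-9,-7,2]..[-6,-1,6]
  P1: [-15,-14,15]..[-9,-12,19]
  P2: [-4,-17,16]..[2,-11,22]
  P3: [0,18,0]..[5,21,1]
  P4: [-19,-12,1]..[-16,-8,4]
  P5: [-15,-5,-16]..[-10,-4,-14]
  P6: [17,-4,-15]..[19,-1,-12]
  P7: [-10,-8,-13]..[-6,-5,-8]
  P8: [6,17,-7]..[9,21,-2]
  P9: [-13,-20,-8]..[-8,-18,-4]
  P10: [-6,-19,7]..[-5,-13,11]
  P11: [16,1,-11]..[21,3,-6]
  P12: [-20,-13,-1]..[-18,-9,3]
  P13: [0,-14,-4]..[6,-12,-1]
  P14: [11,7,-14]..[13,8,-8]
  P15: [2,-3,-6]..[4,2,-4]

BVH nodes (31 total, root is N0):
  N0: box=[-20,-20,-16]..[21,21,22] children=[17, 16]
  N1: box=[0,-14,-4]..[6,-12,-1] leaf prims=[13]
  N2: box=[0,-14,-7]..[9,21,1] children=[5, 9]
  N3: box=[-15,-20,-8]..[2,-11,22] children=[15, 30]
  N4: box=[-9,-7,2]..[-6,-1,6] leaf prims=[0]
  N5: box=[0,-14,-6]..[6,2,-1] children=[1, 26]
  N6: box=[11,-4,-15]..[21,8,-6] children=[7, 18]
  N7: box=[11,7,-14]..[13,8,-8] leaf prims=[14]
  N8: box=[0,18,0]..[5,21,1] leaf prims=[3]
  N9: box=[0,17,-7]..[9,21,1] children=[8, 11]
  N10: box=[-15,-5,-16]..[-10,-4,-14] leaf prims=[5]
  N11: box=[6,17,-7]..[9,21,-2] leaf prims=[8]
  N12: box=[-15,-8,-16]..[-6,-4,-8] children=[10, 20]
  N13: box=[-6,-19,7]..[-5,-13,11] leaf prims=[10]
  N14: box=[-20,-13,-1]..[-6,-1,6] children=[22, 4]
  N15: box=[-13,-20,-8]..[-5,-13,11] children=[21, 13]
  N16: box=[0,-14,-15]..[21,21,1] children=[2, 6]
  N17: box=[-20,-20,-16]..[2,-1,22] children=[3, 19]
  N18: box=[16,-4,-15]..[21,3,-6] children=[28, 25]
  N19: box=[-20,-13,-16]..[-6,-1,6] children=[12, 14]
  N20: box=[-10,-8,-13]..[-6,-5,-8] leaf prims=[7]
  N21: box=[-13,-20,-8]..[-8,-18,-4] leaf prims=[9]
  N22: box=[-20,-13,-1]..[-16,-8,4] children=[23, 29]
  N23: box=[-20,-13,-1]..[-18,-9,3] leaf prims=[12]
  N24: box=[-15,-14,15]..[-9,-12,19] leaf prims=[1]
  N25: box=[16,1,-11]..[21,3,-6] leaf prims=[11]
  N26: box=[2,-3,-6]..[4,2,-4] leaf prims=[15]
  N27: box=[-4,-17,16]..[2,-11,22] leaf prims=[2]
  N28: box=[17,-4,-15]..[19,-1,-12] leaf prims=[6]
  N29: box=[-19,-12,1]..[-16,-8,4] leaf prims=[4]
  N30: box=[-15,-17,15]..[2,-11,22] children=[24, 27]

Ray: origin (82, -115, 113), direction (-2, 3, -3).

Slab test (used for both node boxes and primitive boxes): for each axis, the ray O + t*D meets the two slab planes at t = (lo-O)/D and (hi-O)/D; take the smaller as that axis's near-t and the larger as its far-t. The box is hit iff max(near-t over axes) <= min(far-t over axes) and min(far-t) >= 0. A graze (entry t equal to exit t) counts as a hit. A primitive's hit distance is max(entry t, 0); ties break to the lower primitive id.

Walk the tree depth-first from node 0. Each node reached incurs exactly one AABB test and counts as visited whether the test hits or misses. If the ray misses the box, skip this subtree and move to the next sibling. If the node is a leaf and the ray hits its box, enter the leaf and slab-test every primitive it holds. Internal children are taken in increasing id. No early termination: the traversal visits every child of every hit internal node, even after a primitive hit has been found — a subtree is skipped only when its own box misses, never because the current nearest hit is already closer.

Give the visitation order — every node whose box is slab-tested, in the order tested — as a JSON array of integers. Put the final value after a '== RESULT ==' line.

Walk:
N0 x:[61/2,51] y:[95/3,136/3] z:[91/3,43] -> hit [95/3,43], descend [16, 17]
  N16 x:[61/2,41] y:[101/3,136/3] z:[112/3,128/3] -> hit [112/3,41], descend [2, 6]
    N2 x:[73/2,41] y:[101/3,136/3] z:[112/3,40] -> hit [112/3,40], descend [5, 9]
      N5 x:[38,41] y:[101/3,39] z:[38,119/3] -> hit [38,39], descend [1, 26]
        N1 x:[38,41] y:[101/3,103/3] z:[38,39] -> miss, prune
        N26 x:[39,40] y:[112/3,39] z:[39,119/3] -> hit [39,39] leaf, test {P15@t=39}
      N9 x:[73/2,41] y:[44,136/3] z:[112/3,40] -> miss, prune
    N6 x:[61/2,71/2] y:[37,41] z:[119/3,128/3] -> miss, prune
  N17 x:[40,51] y:[95/3,38] z:[91/3,43] -> miss, prune

order=[0, 16, 2, 5, 1, 26, 9, 6, 17]  |boxes|=9  |leaves|=1  hit=P15

== RESULT ==
[0, 16, 2, 5, 1, 26, 9, 6, 17]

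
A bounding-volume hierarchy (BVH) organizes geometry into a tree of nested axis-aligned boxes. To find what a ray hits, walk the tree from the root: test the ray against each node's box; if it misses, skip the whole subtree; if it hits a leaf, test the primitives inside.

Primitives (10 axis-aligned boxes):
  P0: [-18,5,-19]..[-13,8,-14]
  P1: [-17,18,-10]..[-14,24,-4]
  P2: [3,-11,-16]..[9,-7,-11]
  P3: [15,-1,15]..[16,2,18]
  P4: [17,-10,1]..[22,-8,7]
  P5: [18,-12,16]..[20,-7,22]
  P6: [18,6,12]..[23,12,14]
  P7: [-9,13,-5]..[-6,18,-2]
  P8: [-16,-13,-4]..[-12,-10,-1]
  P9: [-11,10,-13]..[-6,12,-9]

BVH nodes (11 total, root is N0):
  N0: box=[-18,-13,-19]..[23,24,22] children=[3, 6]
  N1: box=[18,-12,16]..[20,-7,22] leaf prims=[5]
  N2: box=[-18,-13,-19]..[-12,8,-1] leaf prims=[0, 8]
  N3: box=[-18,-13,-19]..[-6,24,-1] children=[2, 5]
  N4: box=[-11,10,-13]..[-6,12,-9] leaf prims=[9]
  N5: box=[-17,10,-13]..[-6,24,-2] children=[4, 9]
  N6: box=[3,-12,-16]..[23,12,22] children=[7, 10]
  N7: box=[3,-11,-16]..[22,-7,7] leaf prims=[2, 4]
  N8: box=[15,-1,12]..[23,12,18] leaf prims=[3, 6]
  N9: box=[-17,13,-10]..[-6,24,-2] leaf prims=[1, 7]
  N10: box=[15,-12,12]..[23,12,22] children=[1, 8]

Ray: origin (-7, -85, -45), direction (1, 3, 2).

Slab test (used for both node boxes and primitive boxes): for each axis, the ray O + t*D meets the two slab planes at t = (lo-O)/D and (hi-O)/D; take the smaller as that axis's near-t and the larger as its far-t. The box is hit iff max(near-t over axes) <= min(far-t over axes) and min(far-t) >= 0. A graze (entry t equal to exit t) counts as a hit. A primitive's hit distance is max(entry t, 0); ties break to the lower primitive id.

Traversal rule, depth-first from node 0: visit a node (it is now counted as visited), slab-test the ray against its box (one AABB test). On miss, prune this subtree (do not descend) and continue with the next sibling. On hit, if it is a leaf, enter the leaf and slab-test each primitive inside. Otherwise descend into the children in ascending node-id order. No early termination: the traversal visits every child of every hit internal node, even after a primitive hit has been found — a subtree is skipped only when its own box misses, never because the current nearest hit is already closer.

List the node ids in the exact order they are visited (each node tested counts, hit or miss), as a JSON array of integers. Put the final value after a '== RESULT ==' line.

Walk:
N0 x:[-11,30] y:[24,109/3] z:[13,67/2] -> hit [24,30], descend [3, 6]
  N3 x:[-11,1] y:[24,109/3] z:[13,22] -> miss, prune
  N6 x:[10,30] y:[73/3,97/3] z:[29/2,67/2] -> hit [73/3,30], descend [7, 10]
    N7 x:[10,29] y:[74/3,26] z:[29/2,26] -> hit [74/3,26] leaf, test {P2(miss), P4@t=25}
    N10 x:[22,30] y:[73/3,97/3] z:[57/2,67/2] -> hit [57/2,30], descend [1, 8]
      N1 x:[25,27] y:[73/3,26] z:[61/2,67/2] -> miss, prune
      N8 x:[22,30] y:[28,97/3] z:[57/2,63/2] -> hit [57/2,30] leaf, test {P3(miss), P6(miss)}

Visited [0, 3, 6, 7, 10, 1, 8]. Tests: 7 box, 2 leaf. Nearest: P4.

== RESULT ==
[0, 3, 6, 7, 10, 1, 8]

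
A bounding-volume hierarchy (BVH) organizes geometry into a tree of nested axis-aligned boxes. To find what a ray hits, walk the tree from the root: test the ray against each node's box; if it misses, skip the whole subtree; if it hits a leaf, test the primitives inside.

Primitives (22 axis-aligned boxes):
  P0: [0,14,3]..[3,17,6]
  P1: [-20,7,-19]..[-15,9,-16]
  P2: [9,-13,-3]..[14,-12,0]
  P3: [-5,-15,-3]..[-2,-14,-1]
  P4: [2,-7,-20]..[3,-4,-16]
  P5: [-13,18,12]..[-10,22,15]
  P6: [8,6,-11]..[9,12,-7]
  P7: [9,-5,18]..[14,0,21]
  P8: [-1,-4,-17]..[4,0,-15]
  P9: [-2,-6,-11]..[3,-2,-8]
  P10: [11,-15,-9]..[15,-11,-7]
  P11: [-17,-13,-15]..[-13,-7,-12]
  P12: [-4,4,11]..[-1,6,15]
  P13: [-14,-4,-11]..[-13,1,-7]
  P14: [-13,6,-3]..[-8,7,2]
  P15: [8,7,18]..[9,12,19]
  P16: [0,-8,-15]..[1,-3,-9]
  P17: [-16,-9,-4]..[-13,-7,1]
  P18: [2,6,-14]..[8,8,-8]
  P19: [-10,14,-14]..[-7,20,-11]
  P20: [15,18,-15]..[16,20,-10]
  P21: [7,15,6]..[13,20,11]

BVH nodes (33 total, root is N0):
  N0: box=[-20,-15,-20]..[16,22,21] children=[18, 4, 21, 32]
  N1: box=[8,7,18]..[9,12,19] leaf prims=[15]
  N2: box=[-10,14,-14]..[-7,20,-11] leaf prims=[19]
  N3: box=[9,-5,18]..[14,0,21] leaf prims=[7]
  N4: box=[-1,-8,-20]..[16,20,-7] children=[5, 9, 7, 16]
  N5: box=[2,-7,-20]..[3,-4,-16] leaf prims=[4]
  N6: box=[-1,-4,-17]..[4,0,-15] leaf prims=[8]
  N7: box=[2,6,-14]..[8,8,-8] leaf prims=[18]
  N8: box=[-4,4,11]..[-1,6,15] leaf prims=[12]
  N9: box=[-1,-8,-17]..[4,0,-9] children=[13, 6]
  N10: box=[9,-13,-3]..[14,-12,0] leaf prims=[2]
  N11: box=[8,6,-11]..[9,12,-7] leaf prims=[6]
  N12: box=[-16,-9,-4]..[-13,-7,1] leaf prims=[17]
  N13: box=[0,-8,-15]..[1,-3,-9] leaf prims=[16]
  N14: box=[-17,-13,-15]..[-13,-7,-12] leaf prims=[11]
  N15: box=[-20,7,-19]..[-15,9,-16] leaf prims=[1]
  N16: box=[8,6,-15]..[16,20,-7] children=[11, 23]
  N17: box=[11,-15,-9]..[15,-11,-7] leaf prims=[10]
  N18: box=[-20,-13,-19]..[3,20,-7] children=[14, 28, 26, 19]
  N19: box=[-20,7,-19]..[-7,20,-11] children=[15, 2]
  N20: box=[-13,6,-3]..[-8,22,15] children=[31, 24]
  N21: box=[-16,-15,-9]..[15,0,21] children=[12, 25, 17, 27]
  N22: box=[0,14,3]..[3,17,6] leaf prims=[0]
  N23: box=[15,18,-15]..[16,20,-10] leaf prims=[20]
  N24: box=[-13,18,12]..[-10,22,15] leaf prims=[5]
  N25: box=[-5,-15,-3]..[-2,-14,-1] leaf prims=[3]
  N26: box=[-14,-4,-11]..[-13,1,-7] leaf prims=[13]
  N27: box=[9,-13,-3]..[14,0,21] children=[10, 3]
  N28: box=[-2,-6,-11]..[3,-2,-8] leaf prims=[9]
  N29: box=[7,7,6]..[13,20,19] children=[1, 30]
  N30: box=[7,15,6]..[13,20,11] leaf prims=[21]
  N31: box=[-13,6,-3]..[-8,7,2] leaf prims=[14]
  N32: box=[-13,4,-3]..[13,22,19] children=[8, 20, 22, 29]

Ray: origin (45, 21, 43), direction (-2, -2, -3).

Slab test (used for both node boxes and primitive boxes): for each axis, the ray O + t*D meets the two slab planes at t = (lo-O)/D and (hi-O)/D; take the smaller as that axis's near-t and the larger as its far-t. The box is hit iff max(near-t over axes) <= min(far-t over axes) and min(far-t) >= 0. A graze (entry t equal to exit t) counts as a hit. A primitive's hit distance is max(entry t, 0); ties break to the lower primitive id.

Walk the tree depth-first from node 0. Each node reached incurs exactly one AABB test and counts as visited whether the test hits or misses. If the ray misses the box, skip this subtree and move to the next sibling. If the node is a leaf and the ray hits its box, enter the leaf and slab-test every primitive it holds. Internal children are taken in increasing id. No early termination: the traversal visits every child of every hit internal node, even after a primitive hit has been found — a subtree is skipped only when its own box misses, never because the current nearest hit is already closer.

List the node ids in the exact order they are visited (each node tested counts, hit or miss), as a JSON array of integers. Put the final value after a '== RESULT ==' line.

Traverse from the root:
N0 x:[29/2,65/2] y:[-1/2,18] z:[22/3,21] -> hit [29/2,18], descend [4, 18, 21, 32]
  N4 x:[29/2,23] y:[1/2,29/2] z:[50/3,21] -> miss, prune
  N18 x:[21,65/2] y:[1/2,17] z:[50/3,62/3] -> miss, prune
  N21 x:[15,61/2] y:[21/2,18] z:[22/3,52/3] -> hit [15,52/3], descend [12, 17, 25, 27]
    N12 x:[29,61/2] y:[14,15] z:[14,47/3] -> miss, prune
    N17 x:[15,17] y:[16,18] z:[50/3,52/3] -> hit [50/3,17] leaf, test {P10@t=50/3}
    N25 x:[47/2,25] y:[35/2,18] z:[44/3,46/3] -> miss, prune
    N27 x:[31/2,18] y:[21/2,17] z:[22/3,46/3] -> miss, prune
  N32 x:[16,29] y:[-1/2,17/2] z:[8,46/3] -> miss, prune

order=[0, 4, 18, 21, 12, 17, 25, 27, 32]  |boxes|=9  |leaves|=1  hit=P10

== RESULT ==
[0, 4, 18, 21, 12, 17, 25, 27, 32]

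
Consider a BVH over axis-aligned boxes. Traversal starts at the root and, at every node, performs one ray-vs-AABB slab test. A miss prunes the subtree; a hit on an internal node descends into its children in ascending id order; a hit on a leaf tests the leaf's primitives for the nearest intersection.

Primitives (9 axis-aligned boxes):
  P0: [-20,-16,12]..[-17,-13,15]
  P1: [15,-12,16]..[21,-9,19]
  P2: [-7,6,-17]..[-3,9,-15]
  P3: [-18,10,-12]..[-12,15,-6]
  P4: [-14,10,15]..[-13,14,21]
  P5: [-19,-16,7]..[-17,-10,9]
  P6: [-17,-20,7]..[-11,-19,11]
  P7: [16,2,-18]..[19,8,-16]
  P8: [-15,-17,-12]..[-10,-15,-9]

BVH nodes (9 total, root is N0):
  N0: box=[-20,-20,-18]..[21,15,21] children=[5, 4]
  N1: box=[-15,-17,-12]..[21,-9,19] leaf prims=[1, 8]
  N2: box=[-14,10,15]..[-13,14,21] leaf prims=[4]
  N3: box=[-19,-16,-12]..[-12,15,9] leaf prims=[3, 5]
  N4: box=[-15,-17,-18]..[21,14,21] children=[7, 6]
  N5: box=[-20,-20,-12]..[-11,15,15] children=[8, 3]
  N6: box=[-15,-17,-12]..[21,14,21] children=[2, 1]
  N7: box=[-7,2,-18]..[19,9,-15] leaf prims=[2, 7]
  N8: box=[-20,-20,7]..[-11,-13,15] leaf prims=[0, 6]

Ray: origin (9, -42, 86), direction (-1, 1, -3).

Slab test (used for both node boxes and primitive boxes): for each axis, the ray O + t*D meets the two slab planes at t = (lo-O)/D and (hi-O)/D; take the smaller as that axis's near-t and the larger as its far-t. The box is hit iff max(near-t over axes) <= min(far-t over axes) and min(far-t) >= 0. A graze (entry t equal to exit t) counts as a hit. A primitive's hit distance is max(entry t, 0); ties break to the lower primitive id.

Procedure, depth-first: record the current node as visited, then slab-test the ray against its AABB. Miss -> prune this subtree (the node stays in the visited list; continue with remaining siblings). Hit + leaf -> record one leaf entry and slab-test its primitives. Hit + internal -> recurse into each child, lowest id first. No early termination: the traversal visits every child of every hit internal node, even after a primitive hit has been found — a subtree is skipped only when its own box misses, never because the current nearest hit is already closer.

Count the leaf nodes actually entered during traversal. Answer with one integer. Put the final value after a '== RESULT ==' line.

Traverse from the root:
N0 x:[-12,29] y:[22,57] z:[65/3,104/3] -> hit [22,29], descend [4, 5]
  N4 x:[-12,24] y:[25,56] z:[65/3,104/3] -> miss, prune
  N5 x:[20,29] y:[22,57] z:[71/3,98/3] -> hit [71/3,29], descend [3, 8]
    N3 x:[21,28] y:[26,57] z:[77/3,98/3] -> hit [26,28] leaf, test {P3(miss), P5@t=26}
    N8 x:[20,29] y:[22,29] z:[71/3,79/3] -> hit [71/3,79/3] leaf, test {P0(miss), P6(miss)}

Summary -> nodes [0, 4, 5, 3, 8]; box-tests=5; leaf-entries=2; first=P5

== RESULT ==
2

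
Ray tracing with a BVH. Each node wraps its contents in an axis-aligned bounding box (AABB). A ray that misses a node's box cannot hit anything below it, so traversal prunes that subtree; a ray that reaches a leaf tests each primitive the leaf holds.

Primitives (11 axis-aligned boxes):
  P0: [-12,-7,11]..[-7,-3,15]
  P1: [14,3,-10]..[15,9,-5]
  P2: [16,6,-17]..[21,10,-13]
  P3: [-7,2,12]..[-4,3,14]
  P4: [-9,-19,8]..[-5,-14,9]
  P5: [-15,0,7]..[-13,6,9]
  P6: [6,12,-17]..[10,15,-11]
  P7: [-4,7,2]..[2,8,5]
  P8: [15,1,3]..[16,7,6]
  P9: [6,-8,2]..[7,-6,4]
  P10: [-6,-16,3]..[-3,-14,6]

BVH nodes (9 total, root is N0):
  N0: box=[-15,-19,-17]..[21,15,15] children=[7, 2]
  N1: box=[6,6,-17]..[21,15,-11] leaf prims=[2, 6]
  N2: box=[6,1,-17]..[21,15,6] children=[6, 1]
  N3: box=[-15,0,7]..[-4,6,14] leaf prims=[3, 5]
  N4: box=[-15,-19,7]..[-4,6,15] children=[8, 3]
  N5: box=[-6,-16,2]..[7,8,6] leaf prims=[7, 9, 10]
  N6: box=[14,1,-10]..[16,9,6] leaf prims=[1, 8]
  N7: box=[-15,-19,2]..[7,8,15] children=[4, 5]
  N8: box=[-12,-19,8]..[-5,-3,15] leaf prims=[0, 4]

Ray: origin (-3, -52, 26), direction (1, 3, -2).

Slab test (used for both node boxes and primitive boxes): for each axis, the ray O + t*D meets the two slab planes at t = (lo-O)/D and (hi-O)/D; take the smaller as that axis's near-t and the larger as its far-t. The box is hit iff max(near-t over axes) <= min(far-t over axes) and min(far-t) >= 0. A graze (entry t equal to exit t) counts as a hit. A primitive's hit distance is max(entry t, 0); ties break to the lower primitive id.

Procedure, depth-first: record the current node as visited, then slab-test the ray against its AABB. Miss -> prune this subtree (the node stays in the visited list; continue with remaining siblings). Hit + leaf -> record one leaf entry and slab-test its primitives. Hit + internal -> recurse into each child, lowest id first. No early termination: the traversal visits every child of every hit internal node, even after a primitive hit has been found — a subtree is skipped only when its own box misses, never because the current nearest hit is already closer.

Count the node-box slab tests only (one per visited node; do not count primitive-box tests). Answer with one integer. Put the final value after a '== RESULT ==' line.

Trace the traversal:
N0 x:[-12,24] y:[11,67/3] z:[11/2,43/2] -> hit [11,43/2], descend [2, 7]
  N2 x:[9,24] y:[53/3,67/3] z:[10,43/2] -> hit [53/3,43/2], descend [1, 6]
    N1 x:[9,24] y:[58/3,67/3] z:[37/2,43/2] -> hit [58/3,43/2] leaf, test {P2@t=39/2, P6(miss)}
    N6 x:[17,19] y:[53/3,61/3] z:[10,18] -> hit [53/3,18] leaf, test {P1(miss), P8(miss)}
  N7 x:[-12,10] y:[11,20] z:[11/2,12] -> miss, prune

5 AABB tests over nodes [0, 2, 1, 6, 7]; 2 leaves entered; closest P2.

== RESULT ==
5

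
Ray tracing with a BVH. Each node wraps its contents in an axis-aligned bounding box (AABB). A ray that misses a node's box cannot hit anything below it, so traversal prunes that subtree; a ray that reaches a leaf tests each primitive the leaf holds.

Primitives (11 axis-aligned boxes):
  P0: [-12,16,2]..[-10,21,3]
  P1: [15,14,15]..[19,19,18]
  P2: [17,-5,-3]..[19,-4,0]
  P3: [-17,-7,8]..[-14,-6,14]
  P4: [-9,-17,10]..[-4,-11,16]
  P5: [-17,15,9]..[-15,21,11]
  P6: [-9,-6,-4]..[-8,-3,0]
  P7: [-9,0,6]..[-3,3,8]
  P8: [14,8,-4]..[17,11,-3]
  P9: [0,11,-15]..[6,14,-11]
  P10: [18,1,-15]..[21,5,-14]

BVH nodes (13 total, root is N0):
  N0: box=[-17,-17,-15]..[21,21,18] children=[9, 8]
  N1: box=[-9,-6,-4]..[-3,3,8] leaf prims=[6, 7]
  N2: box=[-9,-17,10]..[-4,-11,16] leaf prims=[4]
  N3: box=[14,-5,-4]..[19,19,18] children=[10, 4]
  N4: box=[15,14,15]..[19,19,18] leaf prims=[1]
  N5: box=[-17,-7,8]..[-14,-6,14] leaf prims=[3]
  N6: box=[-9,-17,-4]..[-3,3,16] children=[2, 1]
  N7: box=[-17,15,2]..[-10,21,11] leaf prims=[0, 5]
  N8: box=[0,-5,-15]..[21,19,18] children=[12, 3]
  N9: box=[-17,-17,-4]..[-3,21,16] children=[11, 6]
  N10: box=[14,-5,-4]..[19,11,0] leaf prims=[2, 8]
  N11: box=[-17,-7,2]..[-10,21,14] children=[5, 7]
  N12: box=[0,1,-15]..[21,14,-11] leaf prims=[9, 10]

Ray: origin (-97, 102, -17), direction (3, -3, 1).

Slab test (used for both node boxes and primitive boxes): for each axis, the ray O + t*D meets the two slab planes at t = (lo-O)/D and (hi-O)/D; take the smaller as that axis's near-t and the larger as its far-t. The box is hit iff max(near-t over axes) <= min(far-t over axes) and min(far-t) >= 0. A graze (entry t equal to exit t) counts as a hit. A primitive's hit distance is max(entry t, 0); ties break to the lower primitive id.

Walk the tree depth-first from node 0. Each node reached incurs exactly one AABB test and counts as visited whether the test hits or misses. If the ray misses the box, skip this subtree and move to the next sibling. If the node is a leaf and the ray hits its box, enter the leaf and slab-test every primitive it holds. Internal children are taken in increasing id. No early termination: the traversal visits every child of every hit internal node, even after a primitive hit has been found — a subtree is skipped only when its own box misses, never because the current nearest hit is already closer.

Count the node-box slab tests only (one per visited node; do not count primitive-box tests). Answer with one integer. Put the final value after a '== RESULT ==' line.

Trace the traversal:
N0 x:[80/3,118/3] y:[27,119/3] z:[2,35] -> hit [27,35], descend [8, 9]
  N8 x:[97/3,118/3] y:[83/3,107/3] z:[2,35] -> hit [97/3,35], descend [3, 12]
    N3 x:[37,116/3] y:[83/3,107/3] z:[13,35] -> miss, prune
    N12 x:[97/3,118/3] y:[88/3,101/3] z:[2,6] -> miss, prune
  N9 x:[80/3,94/3] y:[27,119/3] z:[13,33] -> hit [27,94/3], descend [6, 11]
    N6 x:[88/3,94/3] y:[33,119/3] z:[13,33] -> miss, prune
    N11 x:[80/3,29] y:[27,109/3] z:[19,31] -> hit [27,29], descend [5, 7]
      N5 x:[80/3,83/3] y:[36,109/3] z:[25,31] -> miss, prune
      N7 x:[80/3,29] y:[27,29] z:[19,28] -> hit [27,28] leaf, test {P0(miss), P5@t=27}

9 AABB tests over nodes [0, 8, 3, 12, 9, 6, 11, 5, 7]; 1 leaf entered; closest P5.

== RESULT ==
9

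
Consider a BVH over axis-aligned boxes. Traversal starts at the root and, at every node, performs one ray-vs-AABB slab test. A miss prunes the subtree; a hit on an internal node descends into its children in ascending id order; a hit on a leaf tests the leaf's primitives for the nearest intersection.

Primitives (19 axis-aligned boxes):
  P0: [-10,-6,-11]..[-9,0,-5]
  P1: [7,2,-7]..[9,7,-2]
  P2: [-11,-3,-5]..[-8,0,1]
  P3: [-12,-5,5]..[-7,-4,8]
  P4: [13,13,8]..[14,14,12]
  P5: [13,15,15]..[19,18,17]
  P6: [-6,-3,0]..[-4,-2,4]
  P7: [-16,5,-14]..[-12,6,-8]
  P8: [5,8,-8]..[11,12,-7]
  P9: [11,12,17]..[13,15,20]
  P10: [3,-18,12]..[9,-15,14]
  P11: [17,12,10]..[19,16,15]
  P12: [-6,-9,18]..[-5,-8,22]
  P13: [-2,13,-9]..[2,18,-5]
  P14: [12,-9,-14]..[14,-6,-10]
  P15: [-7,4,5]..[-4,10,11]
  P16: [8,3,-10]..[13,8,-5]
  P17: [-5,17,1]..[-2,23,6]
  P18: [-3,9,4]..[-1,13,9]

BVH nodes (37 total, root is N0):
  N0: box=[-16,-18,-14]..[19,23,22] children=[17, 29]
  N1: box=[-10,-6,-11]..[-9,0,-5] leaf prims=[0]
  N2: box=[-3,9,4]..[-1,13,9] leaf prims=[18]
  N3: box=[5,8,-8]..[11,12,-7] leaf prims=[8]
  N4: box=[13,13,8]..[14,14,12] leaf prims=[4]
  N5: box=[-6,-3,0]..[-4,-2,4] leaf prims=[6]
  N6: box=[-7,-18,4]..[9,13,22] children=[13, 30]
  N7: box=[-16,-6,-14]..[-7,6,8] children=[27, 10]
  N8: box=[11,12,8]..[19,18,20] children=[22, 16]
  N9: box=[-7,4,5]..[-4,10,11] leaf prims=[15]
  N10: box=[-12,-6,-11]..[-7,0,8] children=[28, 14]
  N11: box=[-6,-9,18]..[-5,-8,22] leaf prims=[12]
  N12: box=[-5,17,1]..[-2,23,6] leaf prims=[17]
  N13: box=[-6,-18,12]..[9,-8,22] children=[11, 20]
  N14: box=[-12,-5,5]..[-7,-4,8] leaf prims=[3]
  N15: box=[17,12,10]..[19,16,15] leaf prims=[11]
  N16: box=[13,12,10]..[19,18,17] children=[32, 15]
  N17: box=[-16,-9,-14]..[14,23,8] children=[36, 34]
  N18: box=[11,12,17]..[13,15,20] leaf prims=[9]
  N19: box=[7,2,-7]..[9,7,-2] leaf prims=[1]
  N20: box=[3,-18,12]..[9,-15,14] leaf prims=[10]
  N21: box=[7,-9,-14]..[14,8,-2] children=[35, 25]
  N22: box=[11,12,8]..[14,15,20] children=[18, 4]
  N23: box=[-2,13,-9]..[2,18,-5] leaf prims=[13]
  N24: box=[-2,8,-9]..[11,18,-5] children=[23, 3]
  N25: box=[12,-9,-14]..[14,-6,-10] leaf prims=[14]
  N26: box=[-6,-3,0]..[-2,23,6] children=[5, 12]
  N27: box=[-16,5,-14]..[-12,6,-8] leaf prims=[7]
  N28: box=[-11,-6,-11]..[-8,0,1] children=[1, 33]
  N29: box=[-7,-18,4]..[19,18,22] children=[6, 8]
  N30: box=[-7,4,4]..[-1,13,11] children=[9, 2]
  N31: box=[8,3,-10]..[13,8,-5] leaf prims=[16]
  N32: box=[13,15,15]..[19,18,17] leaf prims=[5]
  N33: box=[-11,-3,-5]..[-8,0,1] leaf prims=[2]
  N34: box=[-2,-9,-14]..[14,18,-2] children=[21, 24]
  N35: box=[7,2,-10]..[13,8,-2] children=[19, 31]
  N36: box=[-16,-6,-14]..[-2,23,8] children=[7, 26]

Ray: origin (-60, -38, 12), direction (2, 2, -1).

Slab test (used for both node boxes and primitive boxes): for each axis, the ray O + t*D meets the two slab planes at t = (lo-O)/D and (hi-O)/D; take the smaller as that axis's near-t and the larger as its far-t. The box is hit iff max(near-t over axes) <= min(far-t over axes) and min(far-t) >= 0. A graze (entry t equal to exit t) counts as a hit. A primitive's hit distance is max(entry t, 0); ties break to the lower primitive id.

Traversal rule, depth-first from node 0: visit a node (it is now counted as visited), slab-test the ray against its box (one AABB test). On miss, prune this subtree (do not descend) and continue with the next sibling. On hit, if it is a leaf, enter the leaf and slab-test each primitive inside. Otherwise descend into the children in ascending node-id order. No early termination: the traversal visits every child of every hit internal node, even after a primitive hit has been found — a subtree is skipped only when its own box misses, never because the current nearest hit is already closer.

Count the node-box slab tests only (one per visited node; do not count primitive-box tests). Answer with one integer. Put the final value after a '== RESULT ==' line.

Traverse from the root:
N0 x:[22,79/2] y:[10,61/2] z:[-10,26] -> hit [22,26], descend [17, 29]
  N17 x:[22,37] y:[29/2,61/2] z:[4,26] -> hit [22,26], descend [34, 36]
    N34 x:[29,37] y:[29/2,28] z:[14,26] -> miss, prune
    N36 x:[22,29] y:[16,61/2] z:[4,26] -> hit [22,26], descend [7, 26]
      N7 x:[22,53/2] y:[16,22] z:[4,26] -> hit [22,22], descend [10, 27]
        N10 x:[24,53/2] y:[16,19] z:[4,23] -> miss, prune
        N27 x:[22,24] y:[43/2,22] z:[20,26] -> hit [22,22] leaf, test {P7@t=22}
      N26 x:[27,29] y:[35/2,61/2] z:[6,12] -> miss, prune
  N29 x:[53/2,79/2] y:[10,28] z:[-10,8] -> miss, prune

order=[0, 17, 34, 36, 7, 10, 27, 26, 29]  |boxes|=9  |leaves|=1  hit=P7

== RESULT ==
9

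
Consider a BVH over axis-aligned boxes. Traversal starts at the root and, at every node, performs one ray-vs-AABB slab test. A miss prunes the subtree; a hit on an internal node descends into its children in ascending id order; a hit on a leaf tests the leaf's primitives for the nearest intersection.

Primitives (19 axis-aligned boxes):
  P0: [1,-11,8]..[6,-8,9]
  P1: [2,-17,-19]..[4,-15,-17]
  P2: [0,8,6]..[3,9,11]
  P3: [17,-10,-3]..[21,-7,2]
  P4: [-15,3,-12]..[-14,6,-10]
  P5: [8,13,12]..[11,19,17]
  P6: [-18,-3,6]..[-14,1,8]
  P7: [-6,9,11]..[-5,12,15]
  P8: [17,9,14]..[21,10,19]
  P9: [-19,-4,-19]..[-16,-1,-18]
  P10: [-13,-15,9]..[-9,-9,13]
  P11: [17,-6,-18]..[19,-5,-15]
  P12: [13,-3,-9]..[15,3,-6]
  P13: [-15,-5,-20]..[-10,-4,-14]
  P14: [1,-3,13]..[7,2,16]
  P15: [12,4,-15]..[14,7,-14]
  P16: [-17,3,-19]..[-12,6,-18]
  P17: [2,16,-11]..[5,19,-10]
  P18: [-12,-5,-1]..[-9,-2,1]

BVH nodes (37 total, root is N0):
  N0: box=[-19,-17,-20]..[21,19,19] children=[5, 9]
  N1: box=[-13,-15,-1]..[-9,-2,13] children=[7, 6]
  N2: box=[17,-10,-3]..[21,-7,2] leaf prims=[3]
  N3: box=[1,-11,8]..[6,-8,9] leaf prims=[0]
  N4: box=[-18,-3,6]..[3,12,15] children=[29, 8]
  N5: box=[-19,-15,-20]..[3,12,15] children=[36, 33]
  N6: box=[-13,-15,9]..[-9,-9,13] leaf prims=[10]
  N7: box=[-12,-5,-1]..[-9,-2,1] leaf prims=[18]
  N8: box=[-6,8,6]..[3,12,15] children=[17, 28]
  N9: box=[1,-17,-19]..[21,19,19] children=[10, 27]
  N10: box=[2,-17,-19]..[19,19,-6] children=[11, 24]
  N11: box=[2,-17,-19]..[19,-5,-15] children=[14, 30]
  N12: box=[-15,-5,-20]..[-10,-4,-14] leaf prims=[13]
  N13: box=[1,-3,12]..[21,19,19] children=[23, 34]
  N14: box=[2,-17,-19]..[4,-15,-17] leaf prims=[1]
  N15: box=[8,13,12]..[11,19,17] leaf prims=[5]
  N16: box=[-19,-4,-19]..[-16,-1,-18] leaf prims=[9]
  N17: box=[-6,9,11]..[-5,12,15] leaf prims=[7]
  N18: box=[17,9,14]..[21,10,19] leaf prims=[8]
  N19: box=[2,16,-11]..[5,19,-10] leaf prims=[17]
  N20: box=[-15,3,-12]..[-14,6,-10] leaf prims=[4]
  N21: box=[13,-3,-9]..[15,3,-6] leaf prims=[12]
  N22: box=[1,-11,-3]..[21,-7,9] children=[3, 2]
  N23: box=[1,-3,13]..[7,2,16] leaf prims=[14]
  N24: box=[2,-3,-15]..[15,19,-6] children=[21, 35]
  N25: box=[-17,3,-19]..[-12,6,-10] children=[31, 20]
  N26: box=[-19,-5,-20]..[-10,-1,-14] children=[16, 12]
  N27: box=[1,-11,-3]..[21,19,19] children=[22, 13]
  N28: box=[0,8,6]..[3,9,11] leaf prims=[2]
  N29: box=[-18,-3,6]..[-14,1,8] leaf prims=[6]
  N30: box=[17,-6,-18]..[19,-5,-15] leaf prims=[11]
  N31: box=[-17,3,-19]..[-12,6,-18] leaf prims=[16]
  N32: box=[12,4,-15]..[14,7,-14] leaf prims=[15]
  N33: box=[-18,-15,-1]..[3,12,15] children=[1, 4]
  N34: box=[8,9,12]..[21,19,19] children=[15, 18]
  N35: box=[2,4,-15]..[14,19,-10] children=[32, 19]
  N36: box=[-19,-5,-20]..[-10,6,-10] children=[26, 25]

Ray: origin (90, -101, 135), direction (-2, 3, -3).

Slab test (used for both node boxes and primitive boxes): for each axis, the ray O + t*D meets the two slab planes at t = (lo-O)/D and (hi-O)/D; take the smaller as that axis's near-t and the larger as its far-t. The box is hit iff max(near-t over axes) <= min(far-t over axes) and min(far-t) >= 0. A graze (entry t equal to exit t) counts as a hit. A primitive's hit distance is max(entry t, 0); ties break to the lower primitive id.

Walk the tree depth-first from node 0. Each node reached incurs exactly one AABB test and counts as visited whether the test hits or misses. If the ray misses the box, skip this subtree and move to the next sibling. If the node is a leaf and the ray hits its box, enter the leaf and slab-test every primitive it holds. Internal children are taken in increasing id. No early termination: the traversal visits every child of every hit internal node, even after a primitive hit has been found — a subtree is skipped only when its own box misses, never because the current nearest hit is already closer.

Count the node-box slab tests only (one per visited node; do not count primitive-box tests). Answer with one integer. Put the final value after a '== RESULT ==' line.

Trace the traversal:
N0 x:[69/2,109/2] y:[28,40] z:[116/3,155/3] -> hit [116/3,40], descend [5, 9]
  N5 x:[87/2,109/2] y:[86/3,113/3] z:[40,155/3] -> miss, prune
  N9 x:[69/2,89/2] y:[28,40] z:[116/3,154/3] -> hit [116/3,40], descend [10, 27]
    N10 x:[71/2,44] y:[28,40] z:[47,154/3] -> miss, prune
    N27 x:[69/2,89/2] y:[30,40] z:[116/3,46] -> hit [116/3,40], descend [13, 22]
      N13 x:[69/2,89/2] y:[98/3,40] z:[116/3,41] -> hit [116/3,40], descend [23, 34]
        N23 x:[83/2,89/2] y:[98/3,103/3] z:[119/3,122/3] -> miss, prune
        N34 x:[69/2,41] y:[110/3,40] z:[116/3,41] -> hit [116/3,40], descend [15, 18]
          N15 x:[79/2,41] y:[38,40] z:[118/3,41] -> hit [79/2,40] leaf, test {P5@t=79/2}
          N18 x:[69/2,73/2] y:[110/3,37] z:[116/3,121/3] -> miss, prune
      N22 x:[69/2,89/2] y:[30,94/3] z:[42,46] -> miss, prune

order=[0, 5, 9, 10, 27, 13, 23, 34, 15, 18, 22]  |boxes|=11  |leaves|=1  hit=P5

== RESULT ==
11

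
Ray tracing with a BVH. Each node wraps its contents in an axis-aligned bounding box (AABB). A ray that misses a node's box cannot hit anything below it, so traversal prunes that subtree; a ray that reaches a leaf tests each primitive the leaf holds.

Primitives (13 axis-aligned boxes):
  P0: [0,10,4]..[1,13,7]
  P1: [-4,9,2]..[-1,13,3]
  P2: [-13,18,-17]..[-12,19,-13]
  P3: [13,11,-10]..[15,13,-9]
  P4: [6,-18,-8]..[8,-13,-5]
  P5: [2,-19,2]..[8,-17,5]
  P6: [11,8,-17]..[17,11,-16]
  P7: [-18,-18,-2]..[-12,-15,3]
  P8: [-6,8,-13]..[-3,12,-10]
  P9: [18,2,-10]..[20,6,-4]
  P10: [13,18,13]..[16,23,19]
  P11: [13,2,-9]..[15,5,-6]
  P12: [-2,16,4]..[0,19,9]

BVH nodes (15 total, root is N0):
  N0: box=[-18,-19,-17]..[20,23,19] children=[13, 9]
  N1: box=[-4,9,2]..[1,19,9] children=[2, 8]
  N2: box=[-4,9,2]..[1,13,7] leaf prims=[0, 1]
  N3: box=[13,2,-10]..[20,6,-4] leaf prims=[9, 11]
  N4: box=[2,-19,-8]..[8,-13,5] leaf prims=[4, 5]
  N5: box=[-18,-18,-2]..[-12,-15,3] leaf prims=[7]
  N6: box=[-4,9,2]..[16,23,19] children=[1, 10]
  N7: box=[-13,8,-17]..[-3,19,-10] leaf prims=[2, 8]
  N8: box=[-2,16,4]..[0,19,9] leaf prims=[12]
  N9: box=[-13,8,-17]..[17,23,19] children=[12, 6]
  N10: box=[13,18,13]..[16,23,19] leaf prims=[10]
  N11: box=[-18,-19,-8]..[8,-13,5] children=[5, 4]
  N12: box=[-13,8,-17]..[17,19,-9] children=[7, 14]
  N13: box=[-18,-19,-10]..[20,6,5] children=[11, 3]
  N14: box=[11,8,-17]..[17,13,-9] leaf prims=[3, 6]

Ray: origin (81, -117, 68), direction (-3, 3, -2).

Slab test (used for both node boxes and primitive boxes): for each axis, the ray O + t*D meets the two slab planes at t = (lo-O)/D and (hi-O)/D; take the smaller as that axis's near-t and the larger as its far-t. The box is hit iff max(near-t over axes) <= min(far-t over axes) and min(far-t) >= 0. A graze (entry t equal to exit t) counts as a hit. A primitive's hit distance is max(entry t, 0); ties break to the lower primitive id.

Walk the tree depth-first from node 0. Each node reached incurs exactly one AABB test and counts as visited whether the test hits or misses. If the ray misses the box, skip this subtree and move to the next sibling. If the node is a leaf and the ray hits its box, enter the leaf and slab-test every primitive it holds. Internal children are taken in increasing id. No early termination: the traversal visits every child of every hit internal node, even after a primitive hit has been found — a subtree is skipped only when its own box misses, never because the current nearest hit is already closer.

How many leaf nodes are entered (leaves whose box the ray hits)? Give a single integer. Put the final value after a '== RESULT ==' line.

Traverse from the root:
N0 x:[61/3,33] y:[98/3,140/3] z:[49/2,85/2] -> hit [98/3,33], descend [9, 13]
  N9 x:[64/3,94/3] y:[125/3,140/3] z:[49/2,85/2] -> miss, prune
  N13 x:[61/3,33] y:[98/3,41] z:[63/2,39] -> hit [98/3,33], descend [3, 11]
    N3 x:[61/3,68/3] y:[119/3,41] z:[36,39] -> miss, prune
    N11 x:[73/3,33] y:[98/3,104/3] z:[63/2,38] -> hit [98/3,33], descend [4, 5]
      N4 x:[73/3,79/3] y:[98/3,104/3] z:[63/2,38] -> miss, prune
      N5 x:[31,33] y:[33,34] z:[65/2,35] -> hit [33,33] leaf, test {P7@t=33}

order=[0, 9, 13, 3, 11, 4, 5]  |boxes|=7  |leaves|=1  hit=P7

== RESULT ==
1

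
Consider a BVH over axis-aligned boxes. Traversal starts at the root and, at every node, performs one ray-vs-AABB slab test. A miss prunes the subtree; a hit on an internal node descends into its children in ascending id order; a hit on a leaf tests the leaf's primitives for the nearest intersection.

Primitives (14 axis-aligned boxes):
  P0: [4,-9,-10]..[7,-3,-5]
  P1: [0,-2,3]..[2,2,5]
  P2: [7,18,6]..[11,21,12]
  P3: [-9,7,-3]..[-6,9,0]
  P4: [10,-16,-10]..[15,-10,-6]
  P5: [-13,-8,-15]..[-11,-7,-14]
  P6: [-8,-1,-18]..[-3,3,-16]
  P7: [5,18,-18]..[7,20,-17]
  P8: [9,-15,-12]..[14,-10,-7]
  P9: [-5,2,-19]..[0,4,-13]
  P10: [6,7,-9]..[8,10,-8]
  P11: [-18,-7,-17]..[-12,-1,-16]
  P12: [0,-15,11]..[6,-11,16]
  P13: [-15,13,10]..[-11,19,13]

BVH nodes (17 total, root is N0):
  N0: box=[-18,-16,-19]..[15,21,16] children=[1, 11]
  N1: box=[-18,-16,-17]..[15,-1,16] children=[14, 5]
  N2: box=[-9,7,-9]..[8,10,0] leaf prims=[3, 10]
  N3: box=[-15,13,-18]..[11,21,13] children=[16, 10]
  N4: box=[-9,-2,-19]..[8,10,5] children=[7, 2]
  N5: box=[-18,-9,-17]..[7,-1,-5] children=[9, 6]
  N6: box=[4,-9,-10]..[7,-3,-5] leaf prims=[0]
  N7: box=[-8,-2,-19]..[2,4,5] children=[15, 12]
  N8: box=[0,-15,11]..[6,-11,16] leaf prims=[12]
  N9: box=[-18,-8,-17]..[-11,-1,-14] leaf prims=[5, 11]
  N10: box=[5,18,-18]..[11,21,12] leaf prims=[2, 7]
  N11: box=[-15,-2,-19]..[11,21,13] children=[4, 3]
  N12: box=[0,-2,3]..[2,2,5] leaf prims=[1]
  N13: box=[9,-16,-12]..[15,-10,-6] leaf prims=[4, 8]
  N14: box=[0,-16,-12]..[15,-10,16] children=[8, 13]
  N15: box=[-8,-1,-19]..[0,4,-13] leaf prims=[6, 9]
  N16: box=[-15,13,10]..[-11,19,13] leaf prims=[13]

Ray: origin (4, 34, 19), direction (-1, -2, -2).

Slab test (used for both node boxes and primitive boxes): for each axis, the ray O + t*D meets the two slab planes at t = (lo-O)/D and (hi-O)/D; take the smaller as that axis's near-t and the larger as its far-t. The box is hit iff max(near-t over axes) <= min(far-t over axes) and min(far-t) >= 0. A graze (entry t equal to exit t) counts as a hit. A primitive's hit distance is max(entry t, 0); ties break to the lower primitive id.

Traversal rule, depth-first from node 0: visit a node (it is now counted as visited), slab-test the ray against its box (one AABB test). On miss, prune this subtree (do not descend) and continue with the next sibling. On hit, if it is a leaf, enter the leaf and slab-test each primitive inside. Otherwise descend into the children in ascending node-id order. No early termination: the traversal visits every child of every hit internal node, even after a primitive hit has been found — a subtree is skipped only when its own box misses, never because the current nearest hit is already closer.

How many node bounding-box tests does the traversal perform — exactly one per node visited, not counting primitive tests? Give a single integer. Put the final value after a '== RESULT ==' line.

Walk:
N0 x:[-11,22] y:[13/2,25] z:[3/2,19] -> hit [13/2,19], descend [1, 11]
  N1 x:[-11,22] y:[35/2,25] z:[3/2,18] -> hit [35/2,18], descend [5, 14]
    N5 x:[-3,22] y:[35/2,43/2] z:[12,18] -> hit [35/2,18], descend [6, 9]
      N6 x:[-3,0] y:[37/2,43/2] z:[12,29/2] -> miss, prune
      N9 x:[15,22] y:[35/2,21] z:[33/2,18] -> hit [35/2,18] leaf, test {P5(miss), P11@t=35/2}
    N14 x:[-11,4] y:[22,25] z:[3/2,31/2] -> miss, prune
  N11 x:[-7,19] y:[13/2,18] z:[3,19] -> hit [13/2,18], descend [3, 4]
    N3 x:[-7,19] y:[13/2,21/2] z:[3,37/2] -> hit [13/2,21/2], descend [10, 16]
      N10 x:[-7,-1] y:[13/2,8] z:[7/2,37/2] -> miss, prune
      N16 x:[15,19] y:[15/2,21/2] z:[3,9/2] -> miss, prune
    N4 x:[-4,13] y:[12,18] z:[7,19] -> hit [12,13], descend [2, 7]
      N2 x:[-4,13] y:[12,27/2] z:[19/2,14] -> hit [12,13] leaf, test {P3(miss), P10(miss)}
      N7 x:[2,12] y:[15,18] z:[7,19] -> miss, prune

Summary -> nodes [0, 1, 5, 6, 9, 14, 11, 3, 10, 16, 4, 2, 7]; box-tests=13; leaf-entries=2; first=P11

== RESULT ==
13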